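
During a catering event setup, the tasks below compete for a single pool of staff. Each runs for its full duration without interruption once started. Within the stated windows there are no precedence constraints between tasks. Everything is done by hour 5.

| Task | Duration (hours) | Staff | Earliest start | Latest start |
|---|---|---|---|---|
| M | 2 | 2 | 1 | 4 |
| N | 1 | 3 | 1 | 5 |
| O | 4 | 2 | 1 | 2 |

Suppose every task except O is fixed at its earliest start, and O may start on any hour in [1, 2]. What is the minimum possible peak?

5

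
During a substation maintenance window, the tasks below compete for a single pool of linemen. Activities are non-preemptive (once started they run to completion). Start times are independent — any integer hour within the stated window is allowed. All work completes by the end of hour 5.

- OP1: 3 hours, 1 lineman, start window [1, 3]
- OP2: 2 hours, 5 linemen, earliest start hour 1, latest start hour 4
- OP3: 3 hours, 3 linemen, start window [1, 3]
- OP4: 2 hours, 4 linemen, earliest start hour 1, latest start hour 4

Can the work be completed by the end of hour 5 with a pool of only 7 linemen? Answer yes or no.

yes

Schedule OP1@1, OP2@1, OP3@3, OP4@4: h1:6  h2:6  h3:4  h4:7  h5:7 — peak 7 ≤ 7.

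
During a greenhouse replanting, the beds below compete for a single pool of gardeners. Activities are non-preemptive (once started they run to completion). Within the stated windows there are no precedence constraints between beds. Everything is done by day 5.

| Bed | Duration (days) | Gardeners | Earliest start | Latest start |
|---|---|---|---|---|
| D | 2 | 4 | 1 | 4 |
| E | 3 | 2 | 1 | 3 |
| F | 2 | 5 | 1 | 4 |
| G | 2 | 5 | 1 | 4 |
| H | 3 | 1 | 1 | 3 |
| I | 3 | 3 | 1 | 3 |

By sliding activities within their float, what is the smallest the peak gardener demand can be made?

10

Early-start (D@1, E@1, F@1, G@1, H@1, I@1) gives peak 20: d1:20  d2:20  d3:6  d4:0  d5:0.
Shift F→4, G→4.
Schedule D@1, E@1, F@4, G@4, H@1, I@1: d1:10  d2:10  d3:6  d4:10  d5:10 — peak 10.
Total gardener-days = 46 over 5 days ⇒ peak ≥ ⌈46/5⌉ = 10, so 10 is optimal.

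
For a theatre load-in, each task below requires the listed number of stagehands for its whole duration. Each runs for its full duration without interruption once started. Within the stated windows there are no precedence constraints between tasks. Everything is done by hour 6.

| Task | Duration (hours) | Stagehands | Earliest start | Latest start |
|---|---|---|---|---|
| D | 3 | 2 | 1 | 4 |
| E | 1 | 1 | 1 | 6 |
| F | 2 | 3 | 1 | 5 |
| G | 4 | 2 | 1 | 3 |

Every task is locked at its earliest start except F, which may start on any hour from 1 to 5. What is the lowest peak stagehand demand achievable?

5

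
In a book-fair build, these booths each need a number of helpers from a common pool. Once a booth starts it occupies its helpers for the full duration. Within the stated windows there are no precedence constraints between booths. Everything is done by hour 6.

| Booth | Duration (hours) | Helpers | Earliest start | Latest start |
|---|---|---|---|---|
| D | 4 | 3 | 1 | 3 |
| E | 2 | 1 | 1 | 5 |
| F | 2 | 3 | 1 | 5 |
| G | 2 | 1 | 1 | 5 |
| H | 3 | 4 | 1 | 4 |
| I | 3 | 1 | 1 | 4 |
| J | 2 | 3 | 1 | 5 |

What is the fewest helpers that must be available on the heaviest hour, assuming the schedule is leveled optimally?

8

Early-start (D@1, E@1, F@1, G@1, H@1, I@1, J@1) gives peak 16: h1:16  h2:16  h3:8  h4:3  h5:0  h6:0.
Shift H→3, I→3, J→5.
Schedule D@1, E@1, F@1, G@1, H@3, I@3, J@5: h1:8  h2:8  h3:8  h4:8  h5:8  h6:3 — peak 8.
Total helper-hours = 43 over 6 hours ⇒ peak ≥ ⌈43/6⌉ = 8, so 8 is optimal.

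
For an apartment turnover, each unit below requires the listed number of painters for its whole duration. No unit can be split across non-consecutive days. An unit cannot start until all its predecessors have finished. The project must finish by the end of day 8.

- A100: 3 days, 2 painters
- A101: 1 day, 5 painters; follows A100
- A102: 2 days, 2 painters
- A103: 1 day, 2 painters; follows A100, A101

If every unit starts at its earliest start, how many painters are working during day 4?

5

At early start, day 4 has: A101.
Demand: 5 = 5.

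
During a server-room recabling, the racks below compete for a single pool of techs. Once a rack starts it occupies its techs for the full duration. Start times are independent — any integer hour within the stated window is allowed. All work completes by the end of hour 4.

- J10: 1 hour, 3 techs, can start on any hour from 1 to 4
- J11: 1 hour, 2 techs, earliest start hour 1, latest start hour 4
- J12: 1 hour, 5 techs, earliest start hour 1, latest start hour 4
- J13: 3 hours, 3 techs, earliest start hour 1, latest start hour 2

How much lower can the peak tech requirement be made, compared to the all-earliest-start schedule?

7

Early-start peak: h1:13  h2:3  h3:3  h4:0 ⇒ 13.
Leveled (J10@1, J11@2, J12@4, J13@1): h1:6  h2:5  h3:3  h4:5 ⇒ 6.
Reduction 13 − 6 = 7.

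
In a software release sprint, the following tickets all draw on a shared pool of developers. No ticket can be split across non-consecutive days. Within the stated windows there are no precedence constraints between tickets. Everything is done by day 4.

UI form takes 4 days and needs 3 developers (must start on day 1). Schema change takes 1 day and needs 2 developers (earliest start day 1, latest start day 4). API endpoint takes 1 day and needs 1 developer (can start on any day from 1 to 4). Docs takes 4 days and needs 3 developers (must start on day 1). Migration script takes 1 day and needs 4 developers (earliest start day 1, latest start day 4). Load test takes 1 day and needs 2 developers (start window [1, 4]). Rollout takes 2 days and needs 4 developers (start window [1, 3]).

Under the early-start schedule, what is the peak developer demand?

Early-start schedule: UI form@1, Schema change@1, API endpoint@1, Docs@1, Migration script@1, Load test@1, Rollout@1.
Load per day: day 1: 19, day 2: 10, day 3: 6, day 4: 6.
Peak is 19.

19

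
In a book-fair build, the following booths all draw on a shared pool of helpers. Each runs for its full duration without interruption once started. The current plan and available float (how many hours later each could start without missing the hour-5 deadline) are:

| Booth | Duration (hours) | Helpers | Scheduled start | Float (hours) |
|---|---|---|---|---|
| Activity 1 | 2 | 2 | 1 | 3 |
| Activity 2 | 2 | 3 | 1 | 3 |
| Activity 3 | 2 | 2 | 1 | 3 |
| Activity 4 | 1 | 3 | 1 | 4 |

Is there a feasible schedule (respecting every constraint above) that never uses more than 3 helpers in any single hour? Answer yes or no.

no

Total helper-hours = 17; over 5 hours the average is 17/5 > 3, so some hour must exceed 3.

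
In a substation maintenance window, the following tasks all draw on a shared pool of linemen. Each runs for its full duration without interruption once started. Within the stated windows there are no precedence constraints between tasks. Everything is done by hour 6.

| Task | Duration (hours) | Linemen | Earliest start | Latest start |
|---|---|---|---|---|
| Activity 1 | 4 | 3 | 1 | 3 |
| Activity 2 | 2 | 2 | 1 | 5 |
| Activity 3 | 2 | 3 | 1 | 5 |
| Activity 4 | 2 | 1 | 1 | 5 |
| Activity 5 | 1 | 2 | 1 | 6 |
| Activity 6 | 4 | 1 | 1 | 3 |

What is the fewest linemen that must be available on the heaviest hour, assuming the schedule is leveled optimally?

Early-start (Activity 1@1, Activity 2@1, Activity 3@1, Activity 4@1, Activity 5@1, Activity 6@1) gives peak 12: h1:12  h2:10  h3:4  h4:4  h5:0  h6:0.
Shift Activity 3→5, Activity 5→3, Activity 6→3.
Schedule Activity 1@1, Activity 2@1, Activity 3@5, Activity 4@1, Activity 5@3, Activity 6@3: h1:6  h2:6  h3:6  h4:4  h5:4  h6:4 — peak 6.

6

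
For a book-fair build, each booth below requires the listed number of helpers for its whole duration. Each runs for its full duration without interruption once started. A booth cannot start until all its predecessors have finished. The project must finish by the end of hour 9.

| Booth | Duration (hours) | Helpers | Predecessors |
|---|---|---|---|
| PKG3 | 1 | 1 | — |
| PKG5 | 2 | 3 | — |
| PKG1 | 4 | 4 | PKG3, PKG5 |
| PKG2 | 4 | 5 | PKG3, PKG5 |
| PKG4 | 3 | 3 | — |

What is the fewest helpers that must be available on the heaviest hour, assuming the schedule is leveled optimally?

9

Early-start (PKG3@1, PKG5@1, PKG1@3, PKG2@3, PKG4@1) gives peak 12: h1:7  h2:6  h3:12  h4:9  h5:9  h6:9  h7:0  h8:0  h9:0.
Shift PKG4→7.
Schedule PKG3@1, PKG5@1, PKG1@3, PKG2@3, PKG4@7: h1:4  h2:3  h3:9  h4:9  h5:9  h6:9  h7:3  h8:3  h9:3 — peak 9.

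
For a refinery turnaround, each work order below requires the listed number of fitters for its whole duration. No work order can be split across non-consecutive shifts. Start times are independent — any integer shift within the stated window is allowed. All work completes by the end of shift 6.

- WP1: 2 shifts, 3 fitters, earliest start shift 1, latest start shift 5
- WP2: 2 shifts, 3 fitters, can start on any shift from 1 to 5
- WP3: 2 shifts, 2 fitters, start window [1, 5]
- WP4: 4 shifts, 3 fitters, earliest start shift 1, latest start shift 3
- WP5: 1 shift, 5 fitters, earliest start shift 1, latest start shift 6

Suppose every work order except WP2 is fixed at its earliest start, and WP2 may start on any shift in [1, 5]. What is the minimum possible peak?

13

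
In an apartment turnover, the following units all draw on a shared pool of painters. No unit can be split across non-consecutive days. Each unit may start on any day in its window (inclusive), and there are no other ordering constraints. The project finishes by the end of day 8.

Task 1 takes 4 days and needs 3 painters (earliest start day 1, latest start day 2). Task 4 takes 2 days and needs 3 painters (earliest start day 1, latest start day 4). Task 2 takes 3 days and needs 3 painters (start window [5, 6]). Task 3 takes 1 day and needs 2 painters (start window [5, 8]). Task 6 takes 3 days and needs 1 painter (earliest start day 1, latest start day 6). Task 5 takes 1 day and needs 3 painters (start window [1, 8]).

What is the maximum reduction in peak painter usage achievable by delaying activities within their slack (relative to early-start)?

Early-start peak: d1:10  d2:7  d3:4  d4:3  d5:5  d6:3  d7:3  d8:0 ⇒ 10.
Leveled (Task 1@1, Task 4@1, Task 2@5, Task 3@5, Task 6@3, Task 5@6): d1:6  d2:6  d3:4  d4:4  d5:6  d6:6  d7:3  d8:0 ⇒ 6.
Reduction 10 − 6 = 4.

4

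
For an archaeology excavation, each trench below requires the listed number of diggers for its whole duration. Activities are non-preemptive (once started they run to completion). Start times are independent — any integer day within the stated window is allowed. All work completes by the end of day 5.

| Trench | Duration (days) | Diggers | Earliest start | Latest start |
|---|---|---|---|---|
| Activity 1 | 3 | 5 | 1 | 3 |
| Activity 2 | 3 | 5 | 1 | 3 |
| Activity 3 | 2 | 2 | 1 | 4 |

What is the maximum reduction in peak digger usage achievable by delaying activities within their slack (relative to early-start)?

2

Early-start peak: d1:12  d2:12  d3:10  d4:0  d5:0 ⇒ 12.
Leveled (Activity 1@1, Activity 2@1, Activity 3@4): d1:10  d2:10  d3:10  d4:2  d5:2 ⇒ 10.
Reduction 12 − 10 = 2.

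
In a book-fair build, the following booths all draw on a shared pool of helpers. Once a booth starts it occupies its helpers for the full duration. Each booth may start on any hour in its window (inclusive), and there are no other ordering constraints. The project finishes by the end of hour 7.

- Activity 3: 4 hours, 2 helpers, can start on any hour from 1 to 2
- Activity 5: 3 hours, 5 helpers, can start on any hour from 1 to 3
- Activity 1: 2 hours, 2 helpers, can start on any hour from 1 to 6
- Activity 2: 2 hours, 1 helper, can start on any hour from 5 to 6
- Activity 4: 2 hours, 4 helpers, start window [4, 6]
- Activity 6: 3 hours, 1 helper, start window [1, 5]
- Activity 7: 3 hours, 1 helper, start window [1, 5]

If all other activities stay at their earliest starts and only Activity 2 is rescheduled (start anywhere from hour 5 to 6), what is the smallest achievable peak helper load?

Activity 2@5: h1:11  h2:11  h3:9  h4:6  h5:5  h6:1  h7:0 → peak 11
Activity 2@6: h1:11  h2:11  h3:9  h4:6  h5:4  h6:1  h7:1 → peak 11
Best is Activity 2@5, peak 11.

11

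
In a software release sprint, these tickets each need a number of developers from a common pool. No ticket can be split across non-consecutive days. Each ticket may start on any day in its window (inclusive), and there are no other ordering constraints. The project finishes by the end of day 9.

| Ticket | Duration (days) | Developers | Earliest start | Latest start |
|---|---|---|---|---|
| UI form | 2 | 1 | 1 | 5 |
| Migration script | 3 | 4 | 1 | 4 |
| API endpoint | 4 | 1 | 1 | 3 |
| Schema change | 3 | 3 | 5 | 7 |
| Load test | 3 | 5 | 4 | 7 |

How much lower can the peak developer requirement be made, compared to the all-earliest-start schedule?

Early-start peak: d1:6  d2:6  d3:5  d4:6  d5:8  d6:8  d7:3  d8:0  d9:0 ⇒ 8.
Leveled (UI form@1, Migration script@1, API endpoint@1, Schema change@7, Load test@4): d1:6  d2:6  d3:5  d4:6  d5:5  d6:5  d7:3  d8:3  d9:3 ⇒ 6.
Reduction 8 − 6 = 2.

2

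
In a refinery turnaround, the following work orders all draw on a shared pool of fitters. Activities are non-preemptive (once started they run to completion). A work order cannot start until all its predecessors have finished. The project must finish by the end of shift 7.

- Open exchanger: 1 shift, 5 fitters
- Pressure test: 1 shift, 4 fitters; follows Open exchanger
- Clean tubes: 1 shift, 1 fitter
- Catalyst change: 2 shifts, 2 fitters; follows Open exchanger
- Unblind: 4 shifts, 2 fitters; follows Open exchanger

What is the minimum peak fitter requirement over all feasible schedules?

5

Early-start (Open exchanger@1, Pressure test@2, Clean tubes@1, Catalyst change@2, Unblind@2) gives peak 8: s1:6  s2:8  s3:4  s4:2  s5:2  s6:0  s7:0.
Shift Clean tubes→2, Catalyst change→3, Unblind→3.
Schedule Open exchanger@1, Pressure test@2, Clean tubes@2, Catalyst change@3, Unblind@3: s1:5  s2:5  s3:4  s4:4  s5:2  s6:2  s7:0 — peak 5.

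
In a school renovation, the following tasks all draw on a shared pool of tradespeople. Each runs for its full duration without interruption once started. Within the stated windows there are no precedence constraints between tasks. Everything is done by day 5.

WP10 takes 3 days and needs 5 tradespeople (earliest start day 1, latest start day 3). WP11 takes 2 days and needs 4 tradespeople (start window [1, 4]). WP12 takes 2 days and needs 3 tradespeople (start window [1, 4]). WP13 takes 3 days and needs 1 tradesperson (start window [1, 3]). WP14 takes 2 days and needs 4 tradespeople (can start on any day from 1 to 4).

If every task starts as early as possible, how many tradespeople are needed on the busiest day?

Early-start schedule: WP10@1, WP11@1, WP12@1, WP13@1, WP14@1.
Load per day: day 1: 17, day 2: 17, day 3: 6, day 4: 0, day 5: 0.
Peak is 17.

17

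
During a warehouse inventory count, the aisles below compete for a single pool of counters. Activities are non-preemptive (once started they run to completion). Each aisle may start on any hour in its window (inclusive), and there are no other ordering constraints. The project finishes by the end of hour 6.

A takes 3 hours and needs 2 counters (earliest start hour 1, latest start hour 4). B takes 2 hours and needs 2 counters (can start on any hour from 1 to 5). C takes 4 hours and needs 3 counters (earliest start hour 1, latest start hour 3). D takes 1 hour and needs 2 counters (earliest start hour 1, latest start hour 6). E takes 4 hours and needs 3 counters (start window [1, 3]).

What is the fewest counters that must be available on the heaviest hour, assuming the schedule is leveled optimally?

8

Early-start (A@1, B@1, C@1, D@1, E@1) gives peak 12: h1:12  h2:10  h3:8  h4:6  h5:0  h6:0.
Shift D→4, E→3.
Schedule A@1, B@1, C@1, D@4, E@3: h1:7  h2:7  h3:8  h4:8  h5:3  h6:3 — peak 8.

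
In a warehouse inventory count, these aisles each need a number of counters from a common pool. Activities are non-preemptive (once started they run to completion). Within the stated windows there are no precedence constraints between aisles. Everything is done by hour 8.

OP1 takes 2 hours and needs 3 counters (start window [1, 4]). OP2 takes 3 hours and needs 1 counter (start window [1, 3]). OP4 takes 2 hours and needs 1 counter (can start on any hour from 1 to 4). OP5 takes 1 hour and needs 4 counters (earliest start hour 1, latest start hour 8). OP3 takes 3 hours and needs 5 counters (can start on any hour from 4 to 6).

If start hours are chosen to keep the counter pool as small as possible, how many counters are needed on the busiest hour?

Early-start (OP1@1, OP2@1, OP4@1, OP5@1, OP3@4) gives peak 9: h1:9  h2:5  h3:1  h4:5  h5:5  h6:5  h7:0  h8:0.
Shift OP5→3.
Schedule OP1@1, OP2@1, OP4@1, OP5@3, OP3@4: h1:5  h2:5  h3:5  h4:5  h5:5  h6:5  h7:0  h8:0 — peak 5.

5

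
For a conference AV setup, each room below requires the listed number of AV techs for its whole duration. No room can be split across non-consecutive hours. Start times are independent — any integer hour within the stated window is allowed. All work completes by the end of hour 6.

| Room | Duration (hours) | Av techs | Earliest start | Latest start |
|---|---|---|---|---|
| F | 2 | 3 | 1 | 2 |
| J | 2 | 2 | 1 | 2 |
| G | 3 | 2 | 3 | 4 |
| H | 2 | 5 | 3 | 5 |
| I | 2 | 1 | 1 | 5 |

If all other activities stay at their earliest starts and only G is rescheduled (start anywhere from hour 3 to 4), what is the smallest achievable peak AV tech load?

G@3: h1:6  h2:6  h3:7  h4:7  h5:2  h6:0 → peak 7
G@4: h1:6  h2:6  h3:5  h4:7  h5:2  h6:2 → peak 7
Best is G@3, peak 7.

7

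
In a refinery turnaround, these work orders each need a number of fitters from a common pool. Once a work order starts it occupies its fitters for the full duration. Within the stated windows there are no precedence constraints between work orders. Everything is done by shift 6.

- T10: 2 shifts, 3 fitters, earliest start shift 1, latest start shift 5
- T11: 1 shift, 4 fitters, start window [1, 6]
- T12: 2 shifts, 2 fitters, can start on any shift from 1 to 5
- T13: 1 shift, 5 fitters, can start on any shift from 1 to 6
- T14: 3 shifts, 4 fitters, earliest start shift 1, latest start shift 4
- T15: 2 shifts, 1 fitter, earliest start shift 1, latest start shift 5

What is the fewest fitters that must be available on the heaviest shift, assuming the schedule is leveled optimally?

Early-start (T10@1, T11@1, T12@1, T13@1, T14@1, T15@1) gives peak 19: s1:19  s2:10  s3:4  s4:0  s5:0  s6:0.
Shift T12→2, T13→3, T14→4, T15→4.
Schedule T10@1, T11@1, T12@2, T13@3, T14@4, T15@4: s1:7  s2:5  s3:7  s4:5  s5:5  s6:4 — peak 7.

7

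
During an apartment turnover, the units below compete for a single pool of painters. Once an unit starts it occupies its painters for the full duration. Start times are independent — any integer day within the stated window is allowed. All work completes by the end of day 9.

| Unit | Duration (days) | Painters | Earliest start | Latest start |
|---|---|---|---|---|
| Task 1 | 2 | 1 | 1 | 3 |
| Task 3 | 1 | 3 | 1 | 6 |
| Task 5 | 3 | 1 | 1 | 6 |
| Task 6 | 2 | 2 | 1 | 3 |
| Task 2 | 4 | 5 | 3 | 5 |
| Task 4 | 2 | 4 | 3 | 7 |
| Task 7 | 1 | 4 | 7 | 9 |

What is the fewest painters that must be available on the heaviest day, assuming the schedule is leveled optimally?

6

Early-start (Task 1@1, Task 3@1, Task 5@1, Task 6@1, Task 2@3, Task 4@3, Task 7@7) gives peak 10: d1:7  d2:4  d3:10  d4:9  d5:5  d6:5  d7:4  d8:0  d9:0.
Shift Task 5→2, Task 4→7, Task 7→9.
Schedule Task 1@1, Task 3@1, Task 5@2, Task 6@1, Task 2@3, Task 4@7, Task 7@9: d1:6  d2:4  d3:6  d4:6  d5:5  d6:5  d7:4  d8:4  d9:4 — peak 6.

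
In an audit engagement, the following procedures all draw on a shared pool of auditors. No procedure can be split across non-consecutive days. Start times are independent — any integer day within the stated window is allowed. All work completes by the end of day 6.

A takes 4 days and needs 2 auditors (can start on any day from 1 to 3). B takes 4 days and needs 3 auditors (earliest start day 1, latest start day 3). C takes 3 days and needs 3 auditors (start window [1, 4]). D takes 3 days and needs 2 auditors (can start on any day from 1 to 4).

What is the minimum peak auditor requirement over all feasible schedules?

8

Early-start (A@1, B@1, C@1, D@1) gives peak 10: d1:10  d2:10  d3:10  d4:5  d5:0  d6:0.
Shift D→4.
Schedule A@1, B@1, C@1, D@4: d1:8  d2:8  d3:8  d4:7  d5:2  d6:2 — peak 8.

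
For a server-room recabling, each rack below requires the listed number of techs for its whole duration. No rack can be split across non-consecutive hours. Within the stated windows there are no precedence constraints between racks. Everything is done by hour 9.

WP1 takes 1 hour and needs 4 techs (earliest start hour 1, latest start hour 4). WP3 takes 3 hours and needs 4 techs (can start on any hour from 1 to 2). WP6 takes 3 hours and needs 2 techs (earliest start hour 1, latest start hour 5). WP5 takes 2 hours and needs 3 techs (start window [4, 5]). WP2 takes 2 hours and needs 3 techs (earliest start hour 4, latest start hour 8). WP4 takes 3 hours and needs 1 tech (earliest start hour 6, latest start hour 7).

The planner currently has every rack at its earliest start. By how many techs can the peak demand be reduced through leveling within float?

5

Early-start peak: h1:10  h2:6  h3:6  h4:6  h5:6  h6:1  h7:1  h8:1  h9:0 ⇒ 10.
Leveled (WP1@1, WP3@2, WP6@5, WP5@5, WP2@8, WP4@7): h1:4  h2:4  h3:4  h4:4  h5:5  h6:5  h7:3  h8:4  h9:4 ⇒ 5.
Reduction 10 − 5 = 5.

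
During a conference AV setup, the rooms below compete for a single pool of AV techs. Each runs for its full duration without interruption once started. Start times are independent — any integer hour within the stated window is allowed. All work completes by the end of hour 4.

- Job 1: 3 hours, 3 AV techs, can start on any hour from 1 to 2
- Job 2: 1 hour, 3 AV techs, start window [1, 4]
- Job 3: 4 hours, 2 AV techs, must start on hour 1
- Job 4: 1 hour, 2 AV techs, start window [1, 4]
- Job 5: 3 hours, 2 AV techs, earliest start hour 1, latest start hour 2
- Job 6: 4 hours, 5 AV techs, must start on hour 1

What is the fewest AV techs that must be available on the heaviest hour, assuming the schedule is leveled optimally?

12

Early-start (Job 1@1, Job 2@1, Job 3@1, Job 4@1, Job 5@1, Job 6@1) gives peak 17: h1:17  h2:12  h3:12  h4:7.
Shift Job 2→4, Job 5→2.
Schedule Job 1@1, Job 2@4, Job 3@1, Job 4@1, Job 5@2, Job 6@1: h1:12  h2:12  h3:12  h4:12 — peak 12.
Total AV tech-hours = 48 over 4 hours ⇒ peak ≥ ⌈48/4⌉ = 12, so 12 is optimal.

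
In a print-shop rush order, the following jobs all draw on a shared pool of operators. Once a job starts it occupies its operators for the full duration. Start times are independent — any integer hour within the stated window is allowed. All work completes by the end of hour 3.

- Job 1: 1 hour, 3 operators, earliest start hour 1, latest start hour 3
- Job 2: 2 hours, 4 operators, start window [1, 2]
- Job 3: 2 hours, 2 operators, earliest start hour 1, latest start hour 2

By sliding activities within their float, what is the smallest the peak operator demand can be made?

6

Early-start (Job 1@1, Job 2@1, Job 3@1) gives peak 9: h1:9  h2:6  h3:0.
Shift Job 2→2.
Schedule Job 1@1, Job 2@2, Job 3@1: h1:5  h2:6  h3:4 — peak 6.
No arrangement of the 12 feasible schedules does better.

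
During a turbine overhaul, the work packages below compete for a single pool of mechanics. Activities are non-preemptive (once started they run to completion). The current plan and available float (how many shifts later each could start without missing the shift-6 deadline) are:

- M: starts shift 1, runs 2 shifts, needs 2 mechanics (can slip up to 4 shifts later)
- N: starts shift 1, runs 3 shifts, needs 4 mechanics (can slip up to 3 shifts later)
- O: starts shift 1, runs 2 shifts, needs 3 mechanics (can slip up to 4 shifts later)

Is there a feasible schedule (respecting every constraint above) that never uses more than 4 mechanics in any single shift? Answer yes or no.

The minimum achievable peak is 5; 4 < 5, so no feasible schedule stays within the cap.

no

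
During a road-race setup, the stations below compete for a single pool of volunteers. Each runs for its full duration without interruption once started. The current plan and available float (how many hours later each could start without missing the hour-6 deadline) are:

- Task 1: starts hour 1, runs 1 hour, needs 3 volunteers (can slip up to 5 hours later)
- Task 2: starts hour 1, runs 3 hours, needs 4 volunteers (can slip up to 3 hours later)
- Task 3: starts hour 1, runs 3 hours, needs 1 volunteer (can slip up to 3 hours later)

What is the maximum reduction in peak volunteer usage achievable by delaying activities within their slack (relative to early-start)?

Early-start peak: h1:8  h2:5  h3:5  h4:0  h5:0  h6:0 ⇒ 8.
Leveled (Task 1@1, Task 2@4, Task 3@1): h1:4  h2:1  h3:1  h4:4  h5:4  h6:4 ⇒ 4.
Reduction 8 − 4 = 4.

4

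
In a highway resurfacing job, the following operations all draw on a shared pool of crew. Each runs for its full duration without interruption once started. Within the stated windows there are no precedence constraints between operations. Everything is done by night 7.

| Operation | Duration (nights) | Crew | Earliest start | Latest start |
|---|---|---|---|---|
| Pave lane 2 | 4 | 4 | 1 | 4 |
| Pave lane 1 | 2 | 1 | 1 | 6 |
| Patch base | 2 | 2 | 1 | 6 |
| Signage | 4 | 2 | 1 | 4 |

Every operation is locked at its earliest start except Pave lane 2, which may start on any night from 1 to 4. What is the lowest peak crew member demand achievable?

Pave lane 2@1: n1:9  n2:9  n3:6  n4:6  n5:0  n6:0  n7:0 → peak 9
Pave lane 2@2: n1:5  n2:9  n3:6  n4:6  n5:4  n6:0  n7:0 → peak 9
Pave lane 2@3: n1:5  n2:5  n3:6  n4:6  n5:4  n6:4  n7:0 → peak 6
Pave lane 2@4: n1:5  n2:5  n3:2  n4:6  n5:4  n6:4  n7:4 → peak 6
Best is Pave lane 2@3, peak 6.

6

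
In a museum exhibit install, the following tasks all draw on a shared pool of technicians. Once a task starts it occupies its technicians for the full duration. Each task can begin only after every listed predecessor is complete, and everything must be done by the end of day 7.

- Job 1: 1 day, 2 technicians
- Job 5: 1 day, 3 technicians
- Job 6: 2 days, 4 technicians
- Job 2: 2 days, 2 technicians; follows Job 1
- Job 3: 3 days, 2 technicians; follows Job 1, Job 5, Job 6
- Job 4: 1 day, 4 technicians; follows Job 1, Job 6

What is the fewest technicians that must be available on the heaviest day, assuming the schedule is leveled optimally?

Early-start (Job 1@1, Job 5@1, Job 6@1, Job 2@2, Job 3@3, Job 4@3) gives peak 9: d1:9  d2:6  d3:8  d4:2  d5:2  d6:0  d7:0.
Shift Job 6→2, Job 2→4, Job 3→4, Job 4→7.
Schedule Job 1@1, Job 5@1, Job 6@2, Job 2@4, Job 3@4, Job 4@7: d1:5  d2:4  d3:4  d4:4  d5:4  d6:2  d7:4 — peak 5.

5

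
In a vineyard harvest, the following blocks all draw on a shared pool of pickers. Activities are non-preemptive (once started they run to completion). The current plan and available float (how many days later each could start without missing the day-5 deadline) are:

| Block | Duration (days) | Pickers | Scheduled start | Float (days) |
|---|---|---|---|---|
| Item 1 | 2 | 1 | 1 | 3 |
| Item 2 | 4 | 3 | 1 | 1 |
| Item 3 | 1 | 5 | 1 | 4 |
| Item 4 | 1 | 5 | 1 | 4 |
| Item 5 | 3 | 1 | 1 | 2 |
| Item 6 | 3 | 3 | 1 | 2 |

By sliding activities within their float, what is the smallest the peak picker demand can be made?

Early-start (Item 1@1, Item 2@1, Item 3@1, Item 4@1, Item 5@1, Item 6@1) gives peak 18: d1:18  d2:8  d3:7  d4:3  d5:0.
Shift Item 3→4, Item 4→5.
Schedule Item 1@1, Item 2@1, Item 3@4, Item 4@5, Item 5@1, Item 6@1: d1:8  d2:8  d3:7  d4:8  d5:5 — peak 8.
Total picker-days = 36 over 5 days ⇒ peak ≥ ⌈36/5⌉ = 8, so 8 is optimal.

8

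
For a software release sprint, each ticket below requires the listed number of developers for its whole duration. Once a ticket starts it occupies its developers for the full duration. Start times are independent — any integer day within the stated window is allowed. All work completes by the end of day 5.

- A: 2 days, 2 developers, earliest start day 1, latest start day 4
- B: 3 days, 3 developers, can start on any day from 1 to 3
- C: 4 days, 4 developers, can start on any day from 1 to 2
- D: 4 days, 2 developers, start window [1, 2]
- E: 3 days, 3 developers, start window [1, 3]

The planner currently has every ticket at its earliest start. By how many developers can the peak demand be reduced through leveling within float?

2

Early-start peak: d1:14  d2:14  d3:12  d4:6  d5:0 ⇒ 14.
Leveled (A@1, B@1, C@1, D@1, E@3): d1:11  d2:11  d3:12  d4:9  d5:3 ⇒ 12.
Reduction 14 − 12 = 2.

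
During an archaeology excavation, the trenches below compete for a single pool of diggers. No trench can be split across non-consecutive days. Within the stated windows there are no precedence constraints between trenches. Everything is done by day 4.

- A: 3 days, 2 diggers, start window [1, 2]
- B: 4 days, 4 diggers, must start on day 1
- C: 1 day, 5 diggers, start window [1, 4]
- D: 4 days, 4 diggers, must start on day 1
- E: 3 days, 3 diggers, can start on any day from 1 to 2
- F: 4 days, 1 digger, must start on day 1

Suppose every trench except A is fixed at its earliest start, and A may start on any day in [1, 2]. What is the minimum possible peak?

A@1: d1:19  d2:14  d3:14  d4:9 → peak 19
A@2: d1:17  d2:14  d3:14  d4:11 → peak 17
Best is A@2, peak 17.

17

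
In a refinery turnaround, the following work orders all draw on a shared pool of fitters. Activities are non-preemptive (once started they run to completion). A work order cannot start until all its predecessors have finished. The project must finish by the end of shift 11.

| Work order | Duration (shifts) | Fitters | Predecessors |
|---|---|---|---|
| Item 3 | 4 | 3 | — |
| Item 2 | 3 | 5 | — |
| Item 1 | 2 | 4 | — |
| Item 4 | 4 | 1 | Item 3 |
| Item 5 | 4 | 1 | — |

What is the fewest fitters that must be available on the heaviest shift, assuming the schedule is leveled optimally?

Early-start (Item 3@1, Item 2@1, Item 1@1, Item 4@5, Item 5@1) gives peak 13: s1:13  s2:13  s3:9  s4:4  s5:1  s6:1  s7:1  s8:1  s9:0  s10:0  s11:0.
Shift Item 2→5, Item 1→8, Item 4→8.
Schedule Item 3@1, Item 2@5, Item 1@8, Item 4@8, Item 5@1: s1:4  s2:4  s3:4  s4:4  s5:5  s6:5  s7:5  s8:5  s9:5  s10:1  s11:1 — peak 5.

5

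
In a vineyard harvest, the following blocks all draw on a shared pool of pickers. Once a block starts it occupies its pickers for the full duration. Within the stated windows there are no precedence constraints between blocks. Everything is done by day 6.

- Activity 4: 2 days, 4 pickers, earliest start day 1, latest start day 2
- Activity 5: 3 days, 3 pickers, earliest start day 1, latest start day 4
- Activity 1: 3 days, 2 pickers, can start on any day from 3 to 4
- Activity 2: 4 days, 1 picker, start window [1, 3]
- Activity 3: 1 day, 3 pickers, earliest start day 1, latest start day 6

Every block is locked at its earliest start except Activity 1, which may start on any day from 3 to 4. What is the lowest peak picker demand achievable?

11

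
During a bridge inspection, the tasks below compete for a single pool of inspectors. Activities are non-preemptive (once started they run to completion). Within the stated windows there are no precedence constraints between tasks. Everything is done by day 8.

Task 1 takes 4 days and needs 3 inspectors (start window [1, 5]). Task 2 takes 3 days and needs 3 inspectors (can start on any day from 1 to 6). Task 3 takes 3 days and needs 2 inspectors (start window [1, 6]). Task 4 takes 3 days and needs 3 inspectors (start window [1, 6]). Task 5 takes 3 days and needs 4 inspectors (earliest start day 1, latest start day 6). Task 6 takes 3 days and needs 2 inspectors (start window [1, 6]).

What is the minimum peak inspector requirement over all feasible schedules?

Early-start (Task 1@1, Task 2@1, Task 3@1, Task 4@1, Task 5@1, Task 6@1) gives peak 17: d1:17  d2:17  d3:17  d4:3  d5:0  d6:0  d7:0  d8:0.
Shift Task 4→4, Task 5→5, Task 6→4.
Schedule Task 1@1, Task 2@1, Task 3@1, Task 4@4, Task 5@5, Task 6@4: d1:8  d2:8  d3:8  d4:8  d5:9  d6:9  d7:4  d8:0 — peak 9.

9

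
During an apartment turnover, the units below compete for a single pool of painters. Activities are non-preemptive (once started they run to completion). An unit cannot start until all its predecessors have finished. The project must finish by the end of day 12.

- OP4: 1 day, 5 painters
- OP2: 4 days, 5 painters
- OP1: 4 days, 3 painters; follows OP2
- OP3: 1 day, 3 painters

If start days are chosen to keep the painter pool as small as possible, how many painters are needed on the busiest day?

Early-start (OP4@1, OP2@1, OP1@5, OP3@1) gives peak 13: d1:13  d2:5  d3:5  d4:5  d5:3  d6:3  d7:3  d8:3  d9:0  d10:0  d11:0  d12:0.
Shift OP2→2, OP1→6, OP3→10.
Schedule OP4@1, OP2@2, OP1@6, OP3@10: d1:5  d2:5  d3:5  d4:5  d5:5  d6:3  d7:3  d8:3  d9:3  d10:3  d11:0  d12:0 — peak 5.

5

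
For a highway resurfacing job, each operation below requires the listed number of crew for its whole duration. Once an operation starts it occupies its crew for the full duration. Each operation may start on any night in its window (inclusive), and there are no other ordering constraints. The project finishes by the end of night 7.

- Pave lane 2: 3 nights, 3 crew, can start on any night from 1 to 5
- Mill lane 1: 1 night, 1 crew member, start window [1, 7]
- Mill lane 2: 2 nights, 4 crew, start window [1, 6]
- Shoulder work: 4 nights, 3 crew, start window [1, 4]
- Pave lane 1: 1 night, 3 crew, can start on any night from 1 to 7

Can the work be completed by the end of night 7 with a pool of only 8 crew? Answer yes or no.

yes

Schedule Pave lane 2@1, Mill lane 1@1, Mill lane 2@6, Shoulder work@2, Pave lane 1@4: n1:4  n2:6  n3:6  n4:6  n5:3  n6:4  n7:4 — peak 6 ≤ 8.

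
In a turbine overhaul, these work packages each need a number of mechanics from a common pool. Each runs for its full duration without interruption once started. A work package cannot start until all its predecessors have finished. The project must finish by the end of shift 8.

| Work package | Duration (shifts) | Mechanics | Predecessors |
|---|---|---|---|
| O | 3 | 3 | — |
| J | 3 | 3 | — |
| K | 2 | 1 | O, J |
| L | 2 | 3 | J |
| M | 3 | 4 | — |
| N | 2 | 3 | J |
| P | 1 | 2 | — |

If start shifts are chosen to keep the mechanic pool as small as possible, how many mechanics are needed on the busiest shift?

Early-start (O@1, J@1, K@4, L@4, M@1, N@4, P@1) gives peak 12: s1:12  s2:10  s3:10  s4:7  s5:7  s6:0  s7:0  s8:0.
Shift L→7, M→4, N→7, P→6.
Schedule O@1, J@1, K@4, L@7, M@4, N@7, P@6: s1:6  s2:6  s3:6  s4:5  s5:5  s6:6  s7:6  s8:6 — peak 6.
Total mechanic-shifts = 46 over 8 shifts ⇒ peak ≥ ⌈46/8⌉ = 6, so 6 is optimal.

6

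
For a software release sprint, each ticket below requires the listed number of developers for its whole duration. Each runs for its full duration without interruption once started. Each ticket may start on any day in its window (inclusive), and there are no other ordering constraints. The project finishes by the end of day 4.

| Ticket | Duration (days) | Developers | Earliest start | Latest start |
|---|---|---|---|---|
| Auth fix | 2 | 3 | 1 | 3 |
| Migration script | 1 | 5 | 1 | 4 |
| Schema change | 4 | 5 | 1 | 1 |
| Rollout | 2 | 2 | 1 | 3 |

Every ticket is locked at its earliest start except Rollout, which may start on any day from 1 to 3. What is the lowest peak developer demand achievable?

Rollout@1: d1:15  d2:10  d3:5  d4:5 → peak 15
Rollout@2: d1:13  d2:10  d3:7  d4:5 → peak 13
Rollout@3: d1:13  d2:8  d3:7  d4:7 → peak 13
Best is Rollout@2, peak 13.

13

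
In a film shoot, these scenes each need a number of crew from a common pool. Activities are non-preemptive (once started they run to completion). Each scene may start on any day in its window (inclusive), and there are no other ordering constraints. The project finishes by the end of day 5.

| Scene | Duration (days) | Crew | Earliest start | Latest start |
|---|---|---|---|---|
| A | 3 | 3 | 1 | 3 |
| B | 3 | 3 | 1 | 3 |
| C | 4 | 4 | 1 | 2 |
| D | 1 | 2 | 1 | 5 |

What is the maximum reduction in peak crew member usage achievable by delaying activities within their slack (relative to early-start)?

Early-start peak: d1:12  d2:10  d3:10  d4:4  d5:0 ⇒ 12.
Leveled (A@1, B@1, C@1, D@4): d1:10  d2:10  d3:10  d4:6  d5:0 ⇒ 10.
Reduction 12 − 10 = 2.

2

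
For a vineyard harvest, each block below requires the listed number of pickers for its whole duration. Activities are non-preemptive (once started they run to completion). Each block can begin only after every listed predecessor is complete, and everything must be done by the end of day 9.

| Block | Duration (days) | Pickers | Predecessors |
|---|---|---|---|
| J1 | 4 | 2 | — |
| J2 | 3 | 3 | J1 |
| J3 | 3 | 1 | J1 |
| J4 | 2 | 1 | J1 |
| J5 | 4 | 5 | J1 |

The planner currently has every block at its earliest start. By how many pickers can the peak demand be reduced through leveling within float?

Early-start peak: d1:2  d2:2  d3:2  d4:2  d5:10  d6:10  d7:9  d8:5  d9:0 ⇒ 10.
Leveled (J1@1, J2@5, J3@5, J4@8, J5@5): d1:2  d2:2  d3:2  d4:2  d5:9  d6:9  d7:9  d8:6  d9:1 ⇒ 9.
Reduction 10 − 9 = 1.

1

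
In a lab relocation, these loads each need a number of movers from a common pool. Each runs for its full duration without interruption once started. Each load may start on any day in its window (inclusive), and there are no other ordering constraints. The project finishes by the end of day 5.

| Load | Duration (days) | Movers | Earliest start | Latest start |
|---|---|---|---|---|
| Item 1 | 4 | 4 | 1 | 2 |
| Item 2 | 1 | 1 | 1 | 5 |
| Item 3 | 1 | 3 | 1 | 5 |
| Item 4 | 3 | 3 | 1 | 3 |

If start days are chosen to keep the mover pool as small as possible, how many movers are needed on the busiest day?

7

Early-start (Item 1@1, Item 2@1, Item 3@1, Item 4@1) gives peak 11: d1:11  d2:7  d3:7  d4:4  d5:0.
Shift Item 3→2, Item 4→3.
Schedule Item 1@1, Item 2@1, Item 3@2, Item 4@3: d1:5  d2:7  d3:7  d4:7  d5:3 — peak 7.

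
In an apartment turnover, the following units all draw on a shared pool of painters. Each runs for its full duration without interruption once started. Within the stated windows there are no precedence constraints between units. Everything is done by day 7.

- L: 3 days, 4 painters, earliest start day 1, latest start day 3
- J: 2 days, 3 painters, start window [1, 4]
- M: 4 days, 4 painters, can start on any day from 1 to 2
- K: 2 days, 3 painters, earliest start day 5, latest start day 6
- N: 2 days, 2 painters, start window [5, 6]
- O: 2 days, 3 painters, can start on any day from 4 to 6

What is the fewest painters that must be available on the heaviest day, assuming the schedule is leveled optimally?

Early-start (L@1, J@1, M@1, K@5, N@5, O@4) gives peak 11: d1:11  d2:11  d3:8  d4:7  d5:8  d6:5  d7:0.
Shift J→4, O→6.
Schedule L@1, J@4, M@1, K@5, N@5, O@6: d1:8  d2:8  d3:8  d4:7  d5:8  d6:8  d7:3 — peak 8.
Total painter-days = 50 over 7 days ⇒ peak ≥ ⌈50/7⌉ = 8, so 8 is optimal.

8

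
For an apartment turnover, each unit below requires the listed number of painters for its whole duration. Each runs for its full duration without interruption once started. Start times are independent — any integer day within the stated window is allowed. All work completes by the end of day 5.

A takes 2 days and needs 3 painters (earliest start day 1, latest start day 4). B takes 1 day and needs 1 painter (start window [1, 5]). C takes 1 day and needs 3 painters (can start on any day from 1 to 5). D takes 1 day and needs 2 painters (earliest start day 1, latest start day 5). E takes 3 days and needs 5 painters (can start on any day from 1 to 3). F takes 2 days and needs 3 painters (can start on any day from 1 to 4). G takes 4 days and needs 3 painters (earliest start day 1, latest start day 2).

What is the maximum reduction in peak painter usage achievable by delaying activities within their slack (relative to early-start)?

10

Early-start peak: d1:20  d2:14  d3:8  d4:3  d5:0 ⇒ 20.
Leveled (A@1, B@1, C@1, D@3, E@3, F@1, G@2): d1:10  d2:9  d3:10  d4:8  d5:8 ⇒ 10.
Reduction 20 − 10 = 10.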